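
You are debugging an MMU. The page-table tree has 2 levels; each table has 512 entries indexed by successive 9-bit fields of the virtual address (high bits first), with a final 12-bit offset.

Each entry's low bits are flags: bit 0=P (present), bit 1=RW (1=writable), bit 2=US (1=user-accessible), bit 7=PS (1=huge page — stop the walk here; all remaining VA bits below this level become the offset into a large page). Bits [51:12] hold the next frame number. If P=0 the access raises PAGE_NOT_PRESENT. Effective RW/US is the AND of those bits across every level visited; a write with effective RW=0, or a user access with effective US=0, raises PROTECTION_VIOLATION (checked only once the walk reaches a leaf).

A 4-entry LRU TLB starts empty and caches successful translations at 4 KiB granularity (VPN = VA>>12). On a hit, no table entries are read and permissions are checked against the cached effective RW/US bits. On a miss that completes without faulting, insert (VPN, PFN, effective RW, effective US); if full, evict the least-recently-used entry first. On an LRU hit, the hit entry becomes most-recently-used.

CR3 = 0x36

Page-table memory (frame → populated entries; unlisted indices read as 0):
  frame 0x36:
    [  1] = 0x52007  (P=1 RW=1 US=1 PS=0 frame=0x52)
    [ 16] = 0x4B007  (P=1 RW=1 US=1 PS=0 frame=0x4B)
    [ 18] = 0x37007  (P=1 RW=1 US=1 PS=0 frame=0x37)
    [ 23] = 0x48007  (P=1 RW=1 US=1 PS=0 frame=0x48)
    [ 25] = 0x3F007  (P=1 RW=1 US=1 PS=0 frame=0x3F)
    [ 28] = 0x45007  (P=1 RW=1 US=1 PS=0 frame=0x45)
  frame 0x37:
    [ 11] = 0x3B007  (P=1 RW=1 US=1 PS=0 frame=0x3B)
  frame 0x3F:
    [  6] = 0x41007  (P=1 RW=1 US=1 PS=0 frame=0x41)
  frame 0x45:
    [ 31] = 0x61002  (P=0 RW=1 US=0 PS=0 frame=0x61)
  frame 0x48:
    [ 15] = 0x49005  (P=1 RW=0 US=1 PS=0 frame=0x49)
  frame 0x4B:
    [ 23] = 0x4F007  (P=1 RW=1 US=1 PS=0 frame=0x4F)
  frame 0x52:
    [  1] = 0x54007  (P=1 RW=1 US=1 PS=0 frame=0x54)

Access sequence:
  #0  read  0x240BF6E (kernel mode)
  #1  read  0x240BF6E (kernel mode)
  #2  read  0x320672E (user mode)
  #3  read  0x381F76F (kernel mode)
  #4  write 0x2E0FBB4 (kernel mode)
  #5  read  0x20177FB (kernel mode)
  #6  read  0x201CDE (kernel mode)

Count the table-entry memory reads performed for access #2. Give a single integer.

Walk each access:
#0 VA=0x240BF6E (r,kernel):
  L0 @0x36[18] → 0x37007  P=1,RW=1,US=1,PS=0
  L1 @0x37[11] → 0x3B007  P=1,RW=1,US=1,PS=0
  ⇒ phys 0x3BF6E  [2 reads]
#1 VA=0x240BF6E (r,kernel):
  TLB hit vpn=0x240B → PA=0x3BF6E
#2 VA=0x320672E (r,user):
  L0 @0x36[25] → 0x3F007  P=1,RW=1,US=1,PS=0
  L1 @0x3F[6] → 0x41007  P=1,RW=1,US=1,PS=0
  ⇒ phys 0x4172E  [2 reads]
#3 VA=0x381F76F (r,kernel):
  L0 @0x36[28] → 0x45007  P=1,RW=1,US=1,PS=0
  L1 @0x45[31] → 0x61002  P=0,RW=1,US=0,PS=0
  → PAGE_NOT_PRESENT  (2 entries read)
#4 VA=0x2E0FBB4 (w,kernel):
  L0 @0x36[23] → 0x48007  P=1,RW=1,US=1,PS=0
  L1 @0x48[15] → 0x49005  P=1,RW=0,US=1,PS=0
  → PROTECTION_VIOLATION  (2 entries read)
#5 VA=0x20177FB (r,kernel):
  L0 @0x36[16] → 0x4B007  P=1,RW=1,US=1,PS=0
  L1 @0x4B[23] → 0x4F007  P=1,RW=1,US=1,PS=0
  ⇒ phys 0x4F7FB  [2 reads]
#6 VA=0x201CDE (r,kernel):
  L0 @0x36[1] → 0x52007  P=1,RW=1,US=1,PS=0
  L1 @0x52[1] → 0x54007  P=1,RW=1,US=1,PS=0
  ⇒ phys 0x54CDE  [2 reads]

Entries read for #2: 2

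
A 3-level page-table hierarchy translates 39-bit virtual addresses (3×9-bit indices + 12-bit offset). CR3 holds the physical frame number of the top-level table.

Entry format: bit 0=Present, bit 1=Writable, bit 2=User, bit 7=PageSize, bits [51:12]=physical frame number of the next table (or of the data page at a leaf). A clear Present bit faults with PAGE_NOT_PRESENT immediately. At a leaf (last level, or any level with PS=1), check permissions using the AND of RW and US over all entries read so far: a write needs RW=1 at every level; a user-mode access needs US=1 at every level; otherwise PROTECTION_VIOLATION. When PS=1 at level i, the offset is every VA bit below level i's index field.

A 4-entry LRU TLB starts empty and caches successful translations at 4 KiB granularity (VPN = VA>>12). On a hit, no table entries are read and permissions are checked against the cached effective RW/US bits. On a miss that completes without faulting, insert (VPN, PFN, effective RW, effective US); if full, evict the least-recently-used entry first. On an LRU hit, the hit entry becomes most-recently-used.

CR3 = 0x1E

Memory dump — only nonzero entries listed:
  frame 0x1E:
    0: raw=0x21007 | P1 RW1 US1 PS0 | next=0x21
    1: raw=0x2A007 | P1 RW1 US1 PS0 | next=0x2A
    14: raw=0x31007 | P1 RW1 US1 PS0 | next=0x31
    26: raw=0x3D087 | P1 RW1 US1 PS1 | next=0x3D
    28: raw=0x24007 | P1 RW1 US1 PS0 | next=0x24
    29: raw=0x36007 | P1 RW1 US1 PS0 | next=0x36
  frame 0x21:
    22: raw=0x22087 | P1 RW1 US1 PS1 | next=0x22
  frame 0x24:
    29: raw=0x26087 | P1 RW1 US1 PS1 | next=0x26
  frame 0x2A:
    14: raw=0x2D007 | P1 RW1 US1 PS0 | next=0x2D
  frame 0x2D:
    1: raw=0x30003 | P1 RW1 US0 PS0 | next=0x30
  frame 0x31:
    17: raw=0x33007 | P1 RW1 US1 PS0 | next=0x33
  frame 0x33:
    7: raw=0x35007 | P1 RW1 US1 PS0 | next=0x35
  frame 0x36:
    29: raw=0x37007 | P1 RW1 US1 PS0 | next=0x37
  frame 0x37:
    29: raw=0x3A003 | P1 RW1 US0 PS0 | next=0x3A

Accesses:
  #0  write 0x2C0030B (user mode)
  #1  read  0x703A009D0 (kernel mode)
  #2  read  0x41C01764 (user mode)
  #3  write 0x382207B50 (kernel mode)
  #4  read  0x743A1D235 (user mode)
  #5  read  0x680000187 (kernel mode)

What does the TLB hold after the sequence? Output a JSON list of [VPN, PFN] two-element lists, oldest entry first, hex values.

Trace:
#0 VA=0x2C0030B (w,user):
  [0] read 0x1E idx=0: raw=0x21007 flags P=1 W=1 U=1 S=0
  [1] read 0x21 idx=22: raw=0x22087 flags P=1 W=1 U=1 S=1
  ⇒ phys 0x2230B (huge @L1)  [2 reads]
#1 VA=0x703A009D0 (r,kernel):
  [0] read 0x1E idx=28: raw=0x24007 flags P=1 W=1 U=1 S=0
  [1] read 0x24 idx=29: raw=0x26087 flags P=1 W=1 U=1 S=1
  ⇒ phys 0x269D0 (huge @L1)  [2 reads]
#2 VA=0x41C01764 (r,user):
  [0] read 0x1E idx=1: raw=0x2A007 flags P=1 W=1 U=1 S=0
  [1] read 0x2A idx=14: raw=0x2D007 flags P=1 W=1 U=1 S=0
  [2] read 0x2D idx=1: raw=0x30003 flags P=1 W=1 U=0 S=0
  → PROTECTION_VIOLATION  (3 entries read)
#3 VA=0x382207B50 (w,kernel):
  [0] read 0x1E idx=14: raw=0x31007 flags P=1 W=1 U=1 S=0
  [1] read 0x31 idx=17: raw=0x33007 flags P=1 W=1 U=1 S=0
  [2] read 0x33 idx=7: raw=0x35007 flags P=1 W=1 U=1 S=0
  ⇒ phys 0x35B50  [3 reads]
#4 VA=0x743A1D235 (r,user):
  [0] read 0x1E idx=29: raw=0x36007 flags P=1 W=1 U=1 S=0
  [1] read 0x36 idx=29: raw=0x37007 flags P=1 W=1 U=1 S=0
  [2] read 0x37 idx=29: raw=0x3A003 flags P=1 W=1 U=0 S=0
  → PROTECTION_VIOLATION  (3 entries read)
#5 VA=0x680000187 (r,kernel):
  [0] read 0x1E idx=26: raw=0x3D087 flags P=1 W=1 U=1 S=1
  ⇒ phys 0x3D187 (huge @L0)  [1 reads]

TLB: [["0x2C00", "0x22"], ["0x703A00", "0x26"], ["0x382207", "0x35"], ["0x680000", "0x3D"]]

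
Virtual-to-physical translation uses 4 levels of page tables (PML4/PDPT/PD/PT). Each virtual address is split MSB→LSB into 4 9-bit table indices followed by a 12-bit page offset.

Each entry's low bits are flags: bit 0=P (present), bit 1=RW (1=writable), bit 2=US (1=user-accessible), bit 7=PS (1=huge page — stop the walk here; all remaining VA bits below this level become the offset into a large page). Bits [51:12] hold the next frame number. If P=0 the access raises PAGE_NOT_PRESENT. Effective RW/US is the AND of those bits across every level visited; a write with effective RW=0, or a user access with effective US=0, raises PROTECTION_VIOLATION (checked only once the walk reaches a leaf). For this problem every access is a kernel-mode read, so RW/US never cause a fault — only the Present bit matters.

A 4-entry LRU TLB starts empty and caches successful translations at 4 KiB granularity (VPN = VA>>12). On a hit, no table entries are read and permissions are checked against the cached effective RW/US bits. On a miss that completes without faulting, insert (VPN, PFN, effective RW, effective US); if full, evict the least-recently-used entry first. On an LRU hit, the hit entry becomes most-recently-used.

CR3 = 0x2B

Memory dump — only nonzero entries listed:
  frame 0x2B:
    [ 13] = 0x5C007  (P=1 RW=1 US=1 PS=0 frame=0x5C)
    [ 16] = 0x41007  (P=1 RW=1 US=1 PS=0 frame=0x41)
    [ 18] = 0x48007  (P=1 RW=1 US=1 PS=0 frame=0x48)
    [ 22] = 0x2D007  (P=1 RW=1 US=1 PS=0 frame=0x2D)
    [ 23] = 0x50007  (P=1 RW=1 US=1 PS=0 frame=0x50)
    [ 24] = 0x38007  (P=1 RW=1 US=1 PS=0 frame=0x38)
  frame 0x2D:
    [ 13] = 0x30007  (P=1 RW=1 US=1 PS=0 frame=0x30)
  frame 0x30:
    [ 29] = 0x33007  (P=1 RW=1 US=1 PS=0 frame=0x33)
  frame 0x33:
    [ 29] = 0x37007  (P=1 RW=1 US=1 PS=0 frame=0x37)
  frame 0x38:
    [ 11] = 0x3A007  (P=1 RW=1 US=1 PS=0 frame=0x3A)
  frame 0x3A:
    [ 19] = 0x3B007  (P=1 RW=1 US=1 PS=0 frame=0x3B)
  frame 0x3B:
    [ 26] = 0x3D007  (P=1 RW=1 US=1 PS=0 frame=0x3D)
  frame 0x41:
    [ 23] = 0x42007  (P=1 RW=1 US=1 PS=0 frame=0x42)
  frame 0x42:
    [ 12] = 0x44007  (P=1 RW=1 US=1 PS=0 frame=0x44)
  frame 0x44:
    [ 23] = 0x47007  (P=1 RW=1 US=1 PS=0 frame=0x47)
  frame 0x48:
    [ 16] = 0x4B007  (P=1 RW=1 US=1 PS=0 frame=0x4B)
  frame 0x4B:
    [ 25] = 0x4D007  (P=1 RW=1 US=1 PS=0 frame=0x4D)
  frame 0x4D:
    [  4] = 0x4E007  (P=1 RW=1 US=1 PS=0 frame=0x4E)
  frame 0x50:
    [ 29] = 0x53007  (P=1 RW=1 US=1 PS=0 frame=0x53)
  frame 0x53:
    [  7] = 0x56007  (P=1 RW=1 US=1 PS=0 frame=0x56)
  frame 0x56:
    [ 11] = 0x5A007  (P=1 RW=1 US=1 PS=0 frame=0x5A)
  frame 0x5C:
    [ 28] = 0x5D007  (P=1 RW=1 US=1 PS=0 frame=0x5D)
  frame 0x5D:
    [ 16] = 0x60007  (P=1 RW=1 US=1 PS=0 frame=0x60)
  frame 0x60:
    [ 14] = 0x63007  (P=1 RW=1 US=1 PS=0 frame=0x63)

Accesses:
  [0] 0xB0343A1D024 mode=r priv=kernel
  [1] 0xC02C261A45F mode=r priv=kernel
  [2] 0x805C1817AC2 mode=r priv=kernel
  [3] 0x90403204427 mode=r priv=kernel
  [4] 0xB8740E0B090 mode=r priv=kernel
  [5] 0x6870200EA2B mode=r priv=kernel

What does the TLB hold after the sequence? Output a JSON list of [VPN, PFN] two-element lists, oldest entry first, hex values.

Trace:
#0 VA=0xB0343A1D024 (r,kernel):
  lvl0: tbl 0x2B, slot 22 ⇒ 0x2D007 (P1/RW1/US1/PS0)
  lvl1: tbl 0x2D, slot 13 ⇒ 0x30007 (P1/RW1/US1/PS0)
  lvl2: tbl 0x30, slot 29 ⇒ 0x33007 (P1/RW1/US1/PS0)
  lvl3: tbl 0x33, slot 29 ⇒ 0x37007 (P1/RW1/US1/PS0)
  ✓ 0x37024  — 4 lookups
#1 VA=0xC02C261A45F (r,kernel):
  lvl0: tbl 0x2B, slot 24 ⇒ 0x38007 (P1/RW1/US1/PS0)
  lvl1: tbl 0x38, slot 11 ⇒ 0x3A007 (P1/RW1/US1/PS0)
  lvl2: tbl 0x3A, slot 19 ⇒ 0x3B007 (P1/RW1/US1/PS0)
  lvl3: tbl 0x3B, slot 26 ⇒ 0x3D007 (P1/RW1/US1/PS0)
  ✓ 0x3D45F  — 4 lookups
#2 VA=0x805C1817AC2 (r,kernel):
  lvl0: tbl 0x2B, slot 16 ⇒ 0x41007 (P1/RW1/US1/PS0)
  lvl1: tbl 0x41, slot 23 ⇒ 0x42007 (P1/RW1/US1/PS0)
  lvl2: tbl 0x42, slot 12 ⇒ 0x44007 (P1/RW1/US1/PS0)
  lvl3: tbl 0x44, slot 23 ⇒ 0x47007 (P1/RW1/US1/PS0)
  ✓ 0x47AC2  — 4 lookups
#3 VA=0x90403204427 (r,kernel):
  lvl0: tbl 0x2B, slot 18 ⇒ 0x48007 (P1/RW1/US1/PS0)
  lvl1: tbl 0x48, slot 16 ⇒ 0x4B007 (P1/RW1/US1/PS0)
  lvl2: tbl 0x4B, slot 25 ⇒ 0x4D007 (P1/RW1/US1/PS0)
  lvl3: tbl 0x4D, slot 4 ⇒ 0x4E007 (P1/RW1/US1/PS0)
  ✓ 0x4E427  — 4 lookups
#4 VA=0xB8740E0B090 (r,kernel):
  lvl0: tbl 0x2B, slot 23 ⇒ 0x50007 (P1/RW1/US1/PS0)
  lvl1: tbl 0x50, slot 29 ⇒ 0x53007 (P1/RW1/US1/PS0)
  lvl2: tbl 0x53, slot 7 ⇒ 0x56007 (P1/RW1/US1/PS0)
  lvl3: tbl 0x56, slot 11 ⇒ 0x5A007 (P1/RW1/US1/PS0)
  ✓ 0x5A090  — 4 lookups
#5 VA=0x6870200EA2B (r,kernel):
  lvl0: tbl 0x2B, slot 13 ⇒ 0x5C007 (P1/RW1/US1/PS0)
  lvl1: tbl 0x5C, slot 28 ⇒ 0x5D007 (P1/RW1/US1/PS0)
  lvl2: tbl 0x5D, slot 16 ⇒ 0x60007 (P1/RW1/US1/PS0)
  lvl3: tbl 0x60, slot 14 ⇒ 0x63007 (P1/RW1/US1/PS0)
  ✓ 0x63A2B  — 4 lookups

TLB: [["0x805C1817", "0x47"], ["0x90403204", "0x4E"], ["0xB8740E0B", "0x5A"], ["0x6870200E", "0x63"]]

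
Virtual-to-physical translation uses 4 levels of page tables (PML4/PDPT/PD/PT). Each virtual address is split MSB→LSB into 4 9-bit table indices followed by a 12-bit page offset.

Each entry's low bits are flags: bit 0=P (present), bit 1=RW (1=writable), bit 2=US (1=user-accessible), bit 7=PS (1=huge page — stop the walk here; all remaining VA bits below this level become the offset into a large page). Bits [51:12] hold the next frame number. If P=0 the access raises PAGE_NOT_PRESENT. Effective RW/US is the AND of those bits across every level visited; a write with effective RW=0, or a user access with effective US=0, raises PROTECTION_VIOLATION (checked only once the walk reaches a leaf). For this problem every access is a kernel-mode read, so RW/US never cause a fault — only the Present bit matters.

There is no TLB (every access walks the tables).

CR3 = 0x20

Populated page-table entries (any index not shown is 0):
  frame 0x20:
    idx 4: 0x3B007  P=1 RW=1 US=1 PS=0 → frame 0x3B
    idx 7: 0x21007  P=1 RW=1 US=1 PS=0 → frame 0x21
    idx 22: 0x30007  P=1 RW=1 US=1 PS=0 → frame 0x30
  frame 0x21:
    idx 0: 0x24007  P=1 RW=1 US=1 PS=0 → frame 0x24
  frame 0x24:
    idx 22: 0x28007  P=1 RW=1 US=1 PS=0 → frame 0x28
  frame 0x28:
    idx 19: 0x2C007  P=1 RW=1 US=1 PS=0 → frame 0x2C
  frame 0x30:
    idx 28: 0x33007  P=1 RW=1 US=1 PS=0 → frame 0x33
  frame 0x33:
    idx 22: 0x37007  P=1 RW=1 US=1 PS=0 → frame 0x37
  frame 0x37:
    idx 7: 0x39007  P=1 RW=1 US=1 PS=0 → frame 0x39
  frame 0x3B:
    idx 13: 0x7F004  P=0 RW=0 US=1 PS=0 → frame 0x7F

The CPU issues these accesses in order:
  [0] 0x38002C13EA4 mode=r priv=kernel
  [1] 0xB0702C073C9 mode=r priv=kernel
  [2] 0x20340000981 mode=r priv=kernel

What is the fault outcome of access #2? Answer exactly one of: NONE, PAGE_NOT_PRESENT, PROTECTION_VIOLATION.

Walk each access:
#0 VA=0x38002C13EA4 (r,kernel):
  L0: frame=0x20 idx=7 entry=0x21007 [P=1 RW=1 US=1 PS=0]
  L1: frame=0x21 idx=0 entry=0x24007 [P=1 RW=1 US=1 PS=0]
  L2: frame=0x24 idx=22 entry=0x28007 [P=1 RW=1 US=1 PS=0]
  L3: frame=0x28 idx=19 entry=0x2C007 [P=1 RW=1 US=1 PS=0]
  ⇒ phys 0x2CEA4  [4 reads]
#1 VA=0xB0702C073C9 (r,kernel):
  L0: frame=0x20 idx=22 entry=0x30007 [P=1 RW=1 US=1 PS=0]
  L1: frame=0x30 idx=28 entry=0x33007 [P=1 RW=1 US=1 PS=0]
  L2: frame=0x33 idx=22 entry=0x37007 [P=1 RW=1 US=1 PS=0]
  L3: frame=0x37 idx=7 entry=0x39007 [P=1 RW=1 US=1 PS=0]
  ⇒ phys 0x393C9  [4 reads]
#2 VA=0x20340000981 (r,kernel):
  L0: frame=0x20 idx=4 entry=0x3B007 [P=1 RW=1 US=1 PS=0]
  L1: frame=0x3B idx=13 entry=0x7F004 [P=0 RW=0 US=1 PS=0]
  ⇒ fault: PAGE_NOT_PRESENT  — 2 lookups

Access #2 fault: PAGE_NOT_PRESENT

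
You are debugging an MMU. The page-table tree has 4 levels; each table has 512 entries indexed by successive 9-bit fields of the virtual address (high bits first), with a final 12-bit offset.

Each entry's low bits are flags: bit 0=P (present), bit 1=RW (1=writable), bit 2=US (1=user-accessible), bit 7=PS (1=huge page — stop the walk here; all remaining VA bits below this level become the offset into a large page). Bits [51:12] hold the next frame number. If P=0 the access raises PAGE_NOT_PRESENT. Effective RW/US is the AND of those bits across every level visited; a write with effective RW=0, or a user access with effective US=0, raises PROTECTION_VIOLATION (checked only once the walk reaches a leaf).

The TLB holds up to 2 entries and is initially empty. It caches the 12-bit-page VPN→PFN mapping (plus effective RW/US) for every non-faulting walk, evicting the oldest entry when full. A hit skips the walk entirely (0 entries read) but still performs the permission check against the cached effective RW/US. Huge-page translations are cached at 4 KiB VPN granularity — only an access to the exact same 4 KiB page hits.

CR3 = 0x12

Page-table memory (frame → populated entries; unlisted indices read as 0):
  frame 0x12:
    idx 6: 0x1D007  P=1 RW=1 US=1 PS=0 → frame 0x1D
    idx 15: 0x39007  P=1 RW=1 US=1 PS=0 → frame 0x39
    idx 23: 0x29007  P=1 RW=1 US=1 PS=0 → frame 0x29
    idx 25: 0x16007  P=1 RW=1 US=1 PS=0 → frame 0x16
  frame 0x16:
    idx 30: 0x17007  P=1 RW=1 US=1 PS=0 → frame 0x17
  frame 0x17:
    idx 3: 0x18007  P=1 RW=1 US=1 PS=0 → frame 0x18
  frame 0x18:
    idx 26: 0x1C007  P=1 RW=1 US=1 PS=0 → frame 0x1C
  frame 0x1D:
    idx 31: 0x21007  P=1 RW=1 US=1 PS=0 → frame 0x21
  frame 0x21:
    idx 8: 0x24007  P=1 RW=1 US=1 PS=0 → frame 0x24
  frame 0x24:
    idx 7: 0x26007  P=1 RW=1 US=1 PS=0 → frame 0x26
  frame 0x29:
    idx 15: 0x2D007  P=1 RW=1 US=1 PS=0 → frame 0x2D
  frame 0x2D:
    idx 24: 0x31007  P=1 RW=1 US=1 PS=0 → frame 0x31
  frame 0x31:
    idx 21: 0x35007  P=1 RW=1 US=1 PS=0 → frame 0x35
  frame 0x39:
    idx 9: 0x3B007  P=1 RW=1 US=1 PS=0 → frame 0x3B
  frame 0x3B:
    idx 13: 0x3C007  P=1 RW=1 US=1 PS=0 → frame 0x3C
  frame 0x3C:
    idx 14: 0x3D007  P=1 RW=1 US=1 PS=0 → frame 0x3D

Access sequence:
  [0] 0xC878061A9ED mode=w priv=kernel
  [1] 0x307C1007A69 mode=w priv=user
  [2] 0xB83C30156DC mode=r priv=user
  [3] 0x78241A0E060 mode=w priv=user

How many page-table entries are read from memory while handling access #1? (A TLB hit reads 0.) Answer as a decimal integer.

Walk each access:
#0 VA=0xC878061A9ED (w,kernel):
  L0 @0x12[25] → 0x16007  P=1,RW=1,US=1,PS=0
  L1 @0x16[30] → 0x17007  P=1,RW=1,US=1,PS=0
  L2 @0x17[3] → 0x18007  P=1,RW=1,US=1,PS=0
  L3 @0x18[26] → 0x1C007  P=1,RW=1,US=1,PS=0
  ⇒ phys 0x1C9ED  [4 reads]
#1 VA=0x307C1007A69 (w,user):
  L0 @0x12[6] → 0x1D007  P=1,RW=1,US=1,PS=0
  L1 @0x1D[31] → 0x21007  P=1,RW=1,US=1,PS=0
  L2 @0x21[8] → 0x24007  P=1,RW=1,US=1,PS=0
  L3 @0x24[7] → 0x26007  P=1,RW=1,US=1,PS=0
  ⇒ phys 0x26A69  [4 reads]
#2 VA=0xB83C30156DC (r,user):
  L0 @0x12[23] → 0x29007  P=1,RW=1,US=1,PS=0
  L1 @0x29[15] → 0x2D007  P=1,RW=1,US=1,PS=0
  L2 @0x2D[24] → 0x31007  P=1,RW=1,US=1,PS=0
  L3 @0x31[21] → 0x35007  P=1,RW=1,US=1,PS=0
  ⇒ phys 0x356DC  [4 reads]
#3 VA=0x78241A0E060 (w,user):
  L0 @0x12[15] → 0x39007  P=1,RW=1,US=1,PS=0
  L1 @0x39[9] → 0x3B007  P=1,RW=1,US=1,PS=0
  L2 @0x3B[13] → 0x3C007  P=1,RW=1,US=1,PS=0
  L3 @0x3C[14] → 0x3D007  P=1,RW=1,US=1,PS=0
  ⇒ phys 0x3D060  [4 reads]

Entries read for #1: 4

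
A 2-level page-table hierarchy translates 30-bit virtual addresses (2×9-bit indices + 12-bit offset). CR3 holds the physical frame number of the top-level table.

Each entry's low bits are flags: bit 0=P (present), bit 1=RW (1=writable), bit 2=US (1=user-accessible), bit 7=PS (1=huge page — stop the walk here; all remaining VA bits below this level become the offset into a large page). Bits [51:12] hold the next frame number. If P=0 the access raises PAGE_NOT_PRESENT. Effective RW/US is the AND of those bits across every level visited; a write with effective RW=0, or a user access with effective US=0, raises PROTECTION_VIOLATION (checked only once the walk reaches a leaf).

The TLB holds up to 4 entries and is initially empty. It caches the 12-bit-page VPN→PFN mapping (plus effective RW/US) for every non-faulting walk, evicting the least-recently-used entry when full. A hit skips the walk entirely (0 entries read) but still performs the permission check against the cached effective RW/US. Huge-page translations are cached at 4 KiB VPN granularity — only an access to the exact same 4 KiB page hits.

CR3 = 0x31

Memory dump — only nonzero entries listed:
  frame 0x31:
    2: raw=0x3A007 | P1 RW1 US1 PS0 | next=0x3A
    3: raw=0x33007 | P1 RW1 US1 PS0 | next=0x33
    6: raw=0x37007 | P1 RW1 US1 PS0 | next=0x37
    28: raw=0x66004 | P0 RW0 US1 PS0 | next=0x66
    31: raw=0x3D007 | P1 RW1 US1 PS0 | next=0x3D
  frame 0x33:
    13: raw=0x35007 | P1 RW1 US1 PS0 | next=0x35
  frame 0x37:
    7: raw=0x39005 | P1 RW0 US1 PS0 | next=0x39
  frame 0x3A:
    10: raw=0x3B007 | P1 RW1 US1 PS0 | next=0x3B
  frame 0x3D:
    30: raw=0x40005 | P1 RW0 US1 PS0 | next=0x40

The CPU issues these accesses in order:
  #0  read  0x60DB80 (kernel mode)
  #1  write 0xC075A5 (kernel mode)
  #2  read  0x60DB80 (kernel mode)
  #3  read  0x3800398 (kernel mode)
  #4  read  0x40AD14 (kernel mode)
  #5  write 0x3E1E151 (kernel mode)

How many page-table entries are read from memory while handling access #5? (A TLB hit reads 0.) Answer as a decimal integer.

Trace:
#0 VA=0x60DB80 (r,kernel):
  lvl0: tbl 0x31, slot 3 ⇒ 0x33007 (P1/RW1/US1/PS0)
  lvl1: tbl 0x33, slot 13 ⇒ 0x35007 (P1/RW1/US1/PS0)
  → PA=0x35B80  (2 entries read)
#1 VA=0xC075A5 (w,kernel):
  lvl0: tbl 0x31, slot 6 ⇒ 0x37007 (P1/RW1/US1/PS0)
  lvl1: tbl 0x37, slot 7 ⇒ 0x39005 (P1/RW0/US1/PS0)
  ✗ PROTECTION_VIOLATION  [2 reads]
#2 VA=0x60DB80 (r,kernel):
  TLB hit vpn=0x60D → PA=0x35B80
#3 VA=0x3800398 (r,kernel):
  lvl0: tbl 0x31, slot 28 ⇒ 0x66004 (P0/RW0/US1/PS0)
  ✗ PAGE_NOT_PRESENT  [1 reads]
#4 VA=0x40AD14 (r,kernel):
  lvl0: tbl 0x31, slot 2 ⇒ 0x3A007 (P1/RW1/US1/PS0)
  lvl1: tbl 0x3A, slot 10 ⇒ 0x3B007 (P1/RW1/US1/PS0)
  → PA=0x3BD14  (2 entries read)
#5 VA=0x3E1E151 (w,kernel):
  lvl0: tbl 0x31, slot 31 ⇒ 0x3D007 (P1/RW1/US1/PS0)
  lvl1: tbl 0x3D, slot 30 ⇒ 0x40005 (P1/RW0/US1/PS0)
  ✗ PROTECTION_VIOLATION  [2 reads]

Entries read for #5: 2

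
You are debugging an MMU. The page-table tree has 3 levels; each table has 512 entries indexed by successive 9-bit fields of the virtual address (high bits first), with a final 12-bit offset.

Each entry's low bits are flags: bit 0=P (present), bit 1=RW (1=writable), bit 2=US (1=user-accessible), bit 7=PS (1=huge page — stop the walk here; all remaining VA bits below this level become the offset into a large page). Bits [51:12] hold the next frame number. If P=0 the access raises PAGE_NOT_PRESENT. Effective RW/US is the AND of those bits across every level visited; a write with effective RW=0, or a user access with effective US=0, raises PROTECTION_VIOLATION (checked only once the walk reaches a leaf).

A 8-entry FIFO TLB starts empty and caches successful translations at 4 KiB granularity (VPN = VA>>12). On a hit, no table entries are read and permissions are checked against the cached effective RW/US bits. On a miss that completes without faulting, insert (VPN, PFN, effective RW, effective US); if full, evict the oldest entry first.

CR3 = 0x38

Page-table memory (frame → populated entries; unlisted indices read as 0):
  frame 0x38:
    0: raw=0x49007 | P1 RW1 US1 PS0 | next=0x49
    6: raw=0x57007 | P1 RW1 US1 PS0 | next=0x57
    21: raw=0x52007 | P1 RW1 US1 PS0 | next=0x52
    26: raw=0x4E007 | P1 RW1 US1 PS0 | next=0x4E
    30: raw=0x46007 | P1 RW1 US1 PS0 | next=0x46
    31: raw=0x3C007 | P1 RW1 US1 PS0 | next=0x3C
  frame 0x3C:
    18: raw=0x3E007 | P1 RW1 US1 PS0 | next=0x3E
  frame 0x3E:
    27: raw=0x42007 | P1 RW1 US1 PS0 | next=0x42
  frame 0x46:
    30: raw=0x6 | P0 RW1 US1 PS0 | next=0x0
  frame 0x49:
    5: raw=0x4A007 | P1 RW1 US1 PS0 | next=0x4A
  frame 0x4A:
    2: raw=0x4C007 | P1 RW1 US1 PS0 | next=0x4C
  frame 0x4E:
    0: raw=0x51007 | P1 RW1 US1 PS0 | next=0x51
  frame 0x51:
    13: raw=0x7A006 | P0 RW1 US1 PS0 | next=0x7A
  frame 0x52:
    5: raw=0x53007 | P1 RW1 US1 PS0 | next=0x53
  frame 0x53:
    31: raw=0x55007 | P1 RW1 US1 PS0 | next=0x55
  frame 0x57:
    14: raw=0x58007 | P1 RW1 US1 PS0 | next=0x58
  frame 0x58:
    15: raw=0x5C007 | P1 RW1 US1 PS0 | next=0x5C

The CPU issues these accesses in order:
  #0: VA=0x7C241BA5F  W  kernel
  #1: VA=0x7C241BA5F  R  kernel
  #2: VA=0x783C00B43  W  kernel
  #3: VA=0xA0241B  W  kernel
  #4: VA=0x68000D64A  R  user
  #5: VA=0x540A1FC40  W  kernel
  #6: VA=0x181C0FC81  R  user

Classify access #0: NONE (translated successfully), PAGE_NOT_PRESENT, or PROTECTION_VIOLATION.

Per-access translation:
#0 VA=0x7C241BA5F (w,kernel):
  [0] read 0x38 idx=31: raw=0x3C007 flags P=1 W=1 U=1 S=0
  [1] read 0x3C idx=18: raw=0x3E007 flags P=1 W=1 U=1 S=0
  [2] read 0x3E idx=27: raw=0x42007 flags P=1 W=1 U=1 S=0
  ✓ 0x42A5F  — 3 lookups
#1 VA=0x7C241BA5F (r,kernel):
  TLB hit vpn=0x7C241B → PA=0x42A5F
#2 VA=0x783C00B43 (w,kernel):
  [0] read 0x38 idx=30: raw=0x46007 flags P=1 W=1 U=1 S=0
  [1] read 0x46 idx=30: raw=0x6 flags P=0 W=1 U=1 S=0
  ✗ PAGE_NOT_PRESENT  [2 reads]
#3 VA=0xA0241B (w,kernel):
  [0] read 0x38 idx=0: raw=0x49007 flags P=1 W=1 U=1 S=0
  [1] read 0x49 idx=5: raw=0x4A007 flags P=1 W=1 U=1 S=0
  [2] read 0x4A idx=2: raw=0x4C007 flags P=1 W=1 U=1 S=0
  ✓ 0x4C41B  — 3 lookups
#4 VA=0x68000D64A (r,user):
  [0] read 0x38 idx=26: raw=0x4E007 flags P=1 W=1 U=1 S=0
  [1] read 0x4E idx=0: raw=0x51007 flags P=1 W=1 U=1 S=0
  [2] read 0x51 idx=13: raw=0x7A006 flags P=0 W=1 U=1 S=0
  ✗ PAGE_NOT_PRESENT  [3 reads]
#5 VA=0x540A1FC40 (w,kernel):
  [0] read 0x38 idx=21: raw=0x52007 flags P=1 W=1 U=1 S=0
  [1] read 0x52 idx=5: raw=0x53007 flags P=1 W=1 U=1 S=0
  [2] read 0x53 idx=31: raw=0x55007 flags P=1 W=1 U=1 S=0
  ✓ 0x55C40  — 3 lookups
#6 VA=0x181C0FC81 (r,user):
  [0] read 0x38 idx=6: raw=0x57007 flags P=1 W=1 U=1 S=0
  [1] read 0x57 idx=14: raw=0x58007 flags P=1 W=1 U=1 S=0
  [2] read 0x58 idx=15: raw=0x5C007 flags P=1 W=1 U=1 S=0
  ✓ 0x5CC81  — 3 lookups

Access #0 fault: NONE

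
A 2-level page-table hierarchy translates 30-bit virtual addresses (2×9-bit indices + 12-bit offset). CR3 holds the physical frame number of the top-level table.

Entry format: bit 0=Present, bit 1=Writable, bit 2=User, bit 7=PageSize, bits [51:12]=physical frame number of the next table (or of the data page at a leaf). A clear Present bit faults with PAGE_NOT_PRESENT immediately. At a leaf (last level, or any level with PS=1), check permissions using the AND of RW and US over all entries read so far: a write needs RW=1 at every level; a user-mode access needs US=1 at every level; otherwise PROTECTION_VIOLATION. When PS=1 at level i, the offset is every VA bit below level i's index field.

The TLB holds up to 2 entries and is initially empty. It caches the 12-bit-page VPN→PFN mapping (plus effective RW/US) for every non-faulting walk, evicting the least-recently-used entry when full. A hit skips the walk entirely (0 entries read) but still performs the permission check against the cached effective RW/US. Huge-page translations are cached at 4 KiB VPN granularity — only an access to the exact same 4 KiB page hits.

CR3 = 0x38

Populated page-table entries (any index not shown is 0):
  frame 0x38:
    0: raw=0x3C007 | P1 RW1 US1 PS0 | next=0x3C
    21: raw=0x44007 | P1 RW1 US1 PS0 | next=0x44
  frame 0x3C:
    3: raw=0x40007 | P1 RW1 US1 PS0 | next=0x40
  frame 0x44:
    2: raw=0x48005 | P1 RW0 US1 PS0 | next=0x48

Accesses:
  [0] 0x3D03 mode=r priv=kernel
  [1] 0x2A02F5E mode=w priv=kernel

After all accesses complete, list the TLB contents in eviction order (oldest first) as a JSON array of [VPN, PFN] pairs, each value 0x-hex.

Trace:
#0 VA=0x3D03 (r,kernel):
  [0] read 0x38 idx=0: raw=0x3C007 flags P=1 W=1 U=1 S=0
  [1] read 0x3C idx=3: raw=0x40007 flags P=1 W=1 U=1 S=0
  → PA=0x40D03  (2 entries read)
#1 VA=0x2A02F5E (w,kernel):
  [0] read 0x38 idx=21: raw=0x44007 flags P=1 W=1 U=1 S=0
  [1] read 0x44 idx=2: raw=0x48005 flags P=1 W=0 U=1 S=0
  → PROTECTION_VIOLATION  (2 entries read)

TLB: [["0x3", "0x40"]]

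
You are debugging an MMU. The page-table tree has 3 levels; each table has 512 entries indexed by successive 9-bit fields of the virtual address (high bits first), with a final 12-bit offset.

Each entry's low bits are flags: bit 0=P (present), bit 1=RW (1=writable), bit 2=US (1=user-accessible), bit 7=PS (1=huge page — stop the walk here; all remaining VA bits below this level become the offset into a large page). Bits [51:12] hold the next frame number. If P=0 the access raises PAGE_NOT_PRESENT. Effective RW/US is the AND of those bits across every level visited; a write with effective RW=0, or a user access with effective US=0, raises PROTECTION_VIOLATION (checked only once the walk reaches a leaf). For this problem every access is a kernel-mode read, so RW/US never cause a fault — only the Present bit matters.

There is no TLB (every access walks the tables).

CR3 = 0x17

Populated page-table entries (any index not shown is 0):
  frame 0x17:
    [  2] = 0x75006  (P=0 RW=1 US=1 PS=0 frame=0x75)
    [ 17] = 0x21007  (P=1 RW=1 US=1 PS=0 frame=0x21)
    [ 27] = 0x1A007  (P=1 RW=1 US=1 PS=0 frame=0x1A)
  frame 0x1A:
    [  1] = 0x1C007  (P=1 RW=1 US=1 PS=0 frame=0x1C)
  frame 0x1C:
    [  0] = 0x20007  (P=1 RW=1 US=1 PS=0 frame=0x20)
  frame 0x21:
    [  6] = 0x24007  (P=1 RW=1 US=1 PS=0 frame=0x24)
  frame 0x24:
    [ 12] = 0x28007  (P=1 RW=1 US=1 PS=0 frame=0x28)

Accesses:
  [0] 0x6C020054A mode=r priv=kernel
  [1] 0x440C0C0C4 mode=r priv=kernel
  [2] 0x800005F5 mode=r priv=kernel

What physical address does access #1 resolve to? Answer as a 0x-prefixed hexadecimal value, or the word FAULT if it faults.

Trace:
#0 VA=0x6C020054A (r,kernel):
  lvl0: tbl 0x17, slot 27 ⇒ 0x1A007 (P1/RW1/US1/PS0)
  lvl1: tbl 0x1A, slot 1 ⇒ 0x1C007 (P1/RW1/US1/PS0)
  lvl2: tbl 0x1C, slot 0 ⇒ 0x20007 (P1/RW1/US1/PS0)
  → PA=0x2054A  (3 entries read)
#1 VA=0x440C0C0C4 (r,kernel):
  lvl0: tbl 0x17, slot 17 ⇒ 0x21007 (P1/RW1/US1/PS0)
  lvl1: tbl 0x21, slot 6 ⇒ 0x24007 (P1/RW1/US1/PS0)
  lvl2: tbl 0x24, slot 12 ⇒ 0x28007 (P1/RW1/US1/PS0)
  → PA=0x280C4  (3 entries read)
#2 VA=0x800005F5 (r,kernel):
  lvl0: tbl 0x17, slot 2 ⇒ 0x75006 (P0/RW1/US1/PS0)
  ✗ PAGE_NOT_PRESENT  [1 reads]

Access #1 PA: 0x280C4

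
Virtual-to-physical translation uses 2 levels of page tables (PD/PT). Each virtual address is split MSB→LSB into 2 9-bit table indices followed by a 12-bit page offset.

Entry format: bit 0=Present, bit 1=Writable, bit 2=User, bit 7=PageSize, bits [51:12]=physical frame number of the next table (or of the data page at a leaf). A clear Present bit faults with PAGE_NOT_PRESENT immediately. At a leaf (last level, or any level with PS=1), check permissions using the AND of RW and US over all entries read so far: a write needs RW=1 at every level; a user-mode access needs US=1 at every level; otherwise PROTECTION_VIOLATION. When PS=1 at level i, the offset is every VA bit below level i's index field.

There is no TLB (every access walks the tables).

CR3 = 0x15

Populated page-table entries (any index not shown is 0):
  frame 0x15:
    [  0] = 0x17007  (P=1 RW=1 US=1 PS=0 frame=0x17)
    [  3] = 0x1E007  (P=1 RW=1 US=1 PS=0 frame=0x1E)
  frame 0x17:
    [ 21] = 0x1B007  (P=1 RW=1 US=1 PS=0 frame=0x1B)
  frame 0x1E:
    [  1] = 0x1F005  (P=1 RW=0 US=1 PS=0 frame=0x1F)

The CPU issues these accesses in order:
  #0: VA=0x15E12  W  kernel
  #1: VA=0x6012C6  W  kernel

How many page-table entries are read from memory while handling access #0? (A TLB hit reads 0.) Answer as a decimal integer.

Walk each access:
#0 VA=0x15E12 (w,kernel):
  [0] read 0x15 idx=0: raw=0x17007 flags P=1 W=1 U=1 S=0
  [1] read 0x17 idx=21: raw=0x1B007 flags P=1 W=1 U=1 S=0
  ⇒ phys 0x1BE12  [2 reads]
#1 VA=0x6012C6 (w,kernel):
  [0] read 0x15 idx=3: raw=0x1E007 flags P=1 W=1 U=1 S=0
  [1] read 0x1E idx=1: raw=0x1F005 flags P=1 W=0 U=1 S=0
  ⇒ fault: PROTECTION_VIOLATION  — 2 lookups

Entries read for #0: 2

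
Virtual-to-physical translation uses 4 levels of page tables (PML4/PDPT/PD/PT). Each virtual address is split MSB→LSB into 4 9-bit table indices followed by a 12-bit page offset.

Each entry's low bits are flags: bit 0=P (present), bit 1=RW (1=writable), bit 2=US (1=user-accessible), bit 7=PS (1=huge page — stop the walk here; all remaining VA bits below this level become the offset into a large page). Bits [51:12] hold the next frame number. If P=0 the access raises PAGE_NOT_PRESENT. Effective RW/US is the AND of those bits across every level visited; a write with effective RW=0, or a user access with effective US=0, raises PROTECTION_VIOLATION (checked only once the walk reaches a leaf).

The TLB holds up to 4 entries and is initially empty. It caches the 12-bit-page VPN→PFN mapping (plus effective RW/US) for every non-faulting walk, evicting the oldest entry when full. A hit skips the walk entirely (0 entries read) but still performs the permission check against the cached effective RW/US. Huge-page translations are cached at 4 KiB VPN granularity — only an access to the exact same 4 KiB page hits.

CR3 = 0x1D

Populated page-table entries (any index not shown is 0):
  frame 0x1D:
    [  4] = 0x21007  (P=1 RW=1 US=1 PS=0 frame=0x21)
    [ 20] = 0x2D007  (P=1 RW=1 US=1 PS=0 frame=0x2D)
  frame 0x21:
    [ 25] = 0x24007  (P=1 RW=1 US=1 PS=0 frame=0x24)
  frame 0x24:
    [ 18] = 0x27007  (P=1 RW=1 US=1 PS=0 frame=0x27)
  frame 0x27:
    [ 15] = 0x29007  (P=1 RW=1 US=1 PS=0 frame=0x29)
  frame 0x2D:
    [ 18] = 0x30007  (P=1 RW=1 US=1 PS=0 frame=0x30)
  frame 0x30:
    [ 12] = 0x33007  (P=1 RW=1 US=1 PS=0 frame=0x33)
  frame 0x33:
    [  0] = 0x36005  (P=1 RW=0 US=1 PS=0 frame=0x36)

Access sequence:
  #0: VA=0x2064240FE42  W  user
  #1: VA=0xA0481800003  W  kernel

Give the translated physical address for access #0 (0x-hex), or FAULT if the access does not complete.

Walk each access:
#0 VA=0x2064240FE42 (w,user):
  lvl0: tbl 0x1D, slot 4 ⇒ 0x21007 (P1/RW1/US1/PS0)
  lvl1: tbl 0x21, slot 25 ⇒ 0x24007 (P1/RW1/US1/PS0)
  lvl2: tbl 0x24, slot 18 ⇒ 0x27007 (P1/RW1/US1/PS0)
  lvl3: tbl 0x27, slot 15 ⇒ 0x29007 (P1/RW1/US1/PS0)
  → PA=0x29E42  (4 entries read)
#1 VA=0xA0481800003 (w,kernel):
  lvl0: tbl 0x1D, slot 20 ⇒ 0x2D007 (P1/RW1/US1/PS0)
  lvl1: tbl 0x2D, slot 18 ⇒ 0x30007 (P1/RW1/US1/PS0)
  lvl2: tbl 0x30, slot 12 ⇒ 0x33007 (P1/RW1/US1/PS0)
  lvl3: tbl 0x33, slot 0 ⇒ 0x36005 (P1/RW0/US1/PS0)
  → PROTECTION_VIOLATION  (4 entries read)

Access #0 PA: 0x29E42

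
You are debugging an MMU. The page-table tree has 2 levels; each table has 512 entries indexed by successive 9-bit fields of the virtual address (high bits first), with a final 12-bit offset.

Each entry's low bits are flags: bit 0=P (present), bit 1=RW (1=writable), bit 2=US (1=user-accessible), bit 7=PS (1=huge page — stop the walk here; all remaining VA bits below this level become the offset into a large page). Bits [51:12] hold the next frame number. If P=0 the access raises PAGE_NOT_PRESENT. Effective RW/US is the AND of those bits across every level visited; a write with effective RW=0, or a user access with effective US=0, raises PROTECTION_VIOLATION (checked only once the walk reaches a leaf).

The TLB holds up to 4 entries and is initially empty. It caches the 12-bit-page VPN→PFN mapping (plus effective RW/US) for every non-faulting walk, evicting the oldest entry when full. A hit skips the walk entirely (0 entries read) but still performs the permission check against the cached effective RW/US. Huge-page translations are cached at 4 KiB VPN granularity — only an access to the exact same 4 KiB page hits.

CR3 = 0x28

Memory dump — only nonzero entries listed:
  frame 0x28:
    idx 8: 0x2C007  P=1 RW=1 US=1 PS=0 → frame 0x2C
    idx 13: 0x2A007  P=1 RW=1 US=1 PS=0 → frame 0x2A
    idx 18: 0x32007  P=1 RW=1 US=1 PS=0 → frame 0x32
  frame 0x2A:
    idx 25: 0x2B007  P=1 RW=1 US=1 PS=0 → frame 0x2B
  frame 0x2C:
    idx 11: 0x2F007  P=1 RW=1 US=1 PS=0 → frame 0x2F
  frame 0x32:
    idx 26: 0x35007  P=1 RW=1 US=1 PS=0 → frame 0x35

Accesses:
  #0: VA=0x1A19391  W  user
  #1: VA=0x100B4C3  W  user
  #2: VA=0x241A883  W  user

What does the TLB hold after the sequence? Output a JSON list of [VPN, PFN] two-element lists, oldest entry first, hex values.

Walk each access:
#0 VA=0x1A19391 (w,user):
  [0] read 0x28 idx=13: raw=0x2A007 flags P=1 W=1 U=1 S=0
  [1] read 0x2A idx=25: raw=0x2B007 flags P=1 W=1 U=1 S=0
  ✓ 0x2B391  — 2 lookups
#1 VA=0x100B4C3 (w,user):
  [0] read 0x28 idx=8: raw=0x2C007 flags P=1 W=1 U=1 S=0
  [1] read 0x2C idx=11: raw=0x2F007 flags P=1 W=1 U=1 S=0
  ✓ 0x2F4C3  — 2 lookups
#2 VA=0x241A883 (w,user):
  [0] read 0x28 idx=18: raw=0x32007 flags P=1 W=1 U=1 S=0
  [1] read 0x32 idx=26: raw=0x35007 flags P=1 W=1 U=1 S=0
  ✓ 0x35883  — 2 lookups

TLB: [["0x1A19", "0x2B"], ["0x100B", "0x2F"], ["0x241A", "0x35"]]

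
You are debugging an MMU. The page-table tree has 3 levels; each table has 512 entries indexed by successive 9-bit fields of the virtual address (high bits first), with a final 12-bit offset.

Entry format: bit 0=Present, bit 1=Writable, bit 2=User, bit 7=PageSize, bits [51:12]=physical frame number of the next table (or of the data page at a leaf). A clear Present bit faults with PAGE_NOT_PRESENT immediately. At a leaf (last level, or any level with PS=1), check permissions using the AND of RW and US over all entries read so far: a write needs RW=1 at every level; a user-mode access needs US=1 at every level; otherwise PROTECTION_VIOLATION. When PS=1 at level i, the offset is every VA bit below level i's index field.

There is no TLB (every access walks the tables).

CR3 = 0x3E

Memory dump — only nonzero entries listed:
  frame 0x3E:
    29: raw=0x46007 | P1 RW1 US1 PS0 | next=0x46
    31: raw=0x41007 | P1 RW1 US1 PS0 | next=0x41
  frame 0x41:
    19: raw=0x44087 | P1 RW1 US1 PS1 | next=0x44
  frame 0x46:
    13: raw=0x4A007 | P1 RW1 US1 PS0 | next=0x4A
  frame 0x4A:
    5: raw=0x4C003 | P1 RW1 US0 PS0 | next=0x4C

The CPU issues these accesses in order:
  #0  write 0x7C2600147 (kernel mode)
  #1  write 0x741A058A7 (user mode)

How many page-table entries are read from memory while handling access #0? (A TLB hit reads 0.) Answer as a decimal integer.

Per-access translation:
#0 VA=0x7C2600147 (w,kernel):
  [0] read 0x3E idx=31: raw=0x41007 flags P=1 W=1 U=1 S=0
  [1] read 0x41 idx=19: raw=0x44087 flags P=1 W=1 U=1 S=1
  ⇒ phys 0x44147 (huge @L1)  [2 reads]
#1 VA=0x741A058A7 (w,user):
  [0] read 0x3E idx=29: raw=0x46007 flags P=1 W=1 U=1 S=0
  [1] read 0x46 idx=13: raw=0x4A007 flags P=1 W=1 U=1 S=0
  [2] read 0x4A idx=5: raw=0x4C003 flags P=1 W=1 U=0 S=0
  ⇒ fault: PROTECTION_VIOLATION  — 3 lookups

Entries read for #0: 2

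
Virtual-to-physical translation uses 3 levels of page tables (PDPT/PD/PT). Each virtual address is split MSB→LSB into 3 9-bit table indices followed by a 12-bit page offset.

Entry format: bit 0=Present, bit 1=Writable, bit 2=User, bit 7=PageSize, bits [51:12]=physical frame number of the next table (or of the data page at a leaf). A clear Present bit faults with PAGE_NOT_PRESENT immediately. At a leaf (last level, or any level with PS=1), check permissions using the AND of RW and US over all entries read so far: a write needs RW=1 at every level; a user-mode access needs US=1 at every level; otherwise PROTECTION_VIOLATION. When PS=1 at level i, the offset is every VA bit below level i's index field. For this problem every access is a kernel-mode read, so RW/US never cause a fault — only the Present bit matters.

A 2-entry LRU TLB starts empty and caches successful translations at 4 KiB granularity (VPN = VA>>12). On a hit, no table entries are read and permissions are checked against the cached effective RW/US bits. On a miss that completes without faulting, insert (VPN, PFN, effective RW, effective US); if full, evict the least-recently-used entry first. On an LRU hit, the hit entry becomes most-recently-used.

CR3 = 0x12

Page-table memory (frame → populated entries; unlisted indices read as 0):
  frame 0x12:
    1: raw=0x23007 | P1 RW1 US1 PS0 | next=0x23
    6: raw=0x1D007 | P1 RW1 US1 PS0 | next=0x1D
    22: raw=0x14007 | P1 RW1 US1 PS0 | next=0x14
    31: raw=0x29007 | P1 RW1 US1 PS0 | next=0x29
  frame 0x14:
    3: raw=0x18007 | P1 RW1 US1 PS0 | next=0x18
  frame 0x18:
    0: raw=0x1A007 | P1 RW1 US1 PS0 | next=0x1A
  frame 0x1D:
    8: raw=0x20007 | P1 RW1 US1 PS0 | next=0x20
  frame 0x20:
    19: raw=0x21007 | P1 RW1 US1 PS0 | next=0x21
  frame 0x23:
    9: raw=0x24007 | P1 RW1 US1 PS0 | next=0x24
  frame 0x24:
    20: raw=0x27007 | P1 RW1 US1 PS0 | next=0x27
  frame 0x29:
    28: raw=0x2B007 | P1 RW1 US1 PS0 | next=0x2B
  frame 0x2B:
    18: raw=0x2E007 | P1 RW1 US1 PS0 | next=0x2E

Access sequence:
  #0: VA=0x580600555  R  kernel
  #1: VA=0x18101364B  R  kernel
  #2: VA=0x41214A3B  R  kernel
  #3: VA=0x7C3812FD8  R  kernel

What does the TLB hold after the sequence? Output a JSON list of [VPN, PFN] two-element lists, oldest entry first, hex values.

Walk each access:
#0 VA=0x580600555 (r,kernel):
  L0: frame=0x12 idx=22 entry=0x14007 [P=1 RW=1 US=1 PS=0]
  L1: frame=0x14 idx=3 entry=0x18007 [P=1 RW=1 US=1 PS=0]
  L2: frame=0x18 idx=0 entry=0x1A007 [P=1 RW=1 US=1 PS=0]
  ⇒ phys 0x1A555  [3 reads]
#1 VA=0x18101364B (r,kernel):
  L0: frame=0x12 idx=6 entry=0x1D007 [P=1 RW=1 US=1 PS=0]
  L1: frame=0x1D idx=8 entry=0x20007 [P=1 RW=1 US=1 PS=0]
  L2: frame=0x20 idx=19 entry=0x21007 [P=1 RW=1 US=1 PS=0]
  ⇒ phys 0x2164B  [3 reads]
#2 VA=0x41214A3B (r,kernel):
  L0: frame=0x12 idx=1 entry=0x23007 [P=1 RW=1 US=1 PS=0]
  L1: frame=0x23 idx=9 entry=0x24007 [P=1 RW=1 US=1 PS=0]
  L2: frame=0x24 idx=20 entry=0x27007 [P=1 RW=1 US=1 PS=0]
  ⇒ phys 0x27A3B  [3 reads]
#3 VA=0x7C3812FD8 (r,kernel):
  L0: frame=0x12 idx=31 entry=0x29007 [P=1 RW=1 US=1 PS=0]
  L1: frame=0x29 idx=28 entry=0x2B007 [P=1 RW=1 US=1 PS=0]
  L2: frame=0x2B idx=18 entry=0x2E007 [P=1 RW=1 US=1 PS=0]
  ⇒ phys 0x2EFD8  [3 reads]

TLB: [["0x41214", "0x27"], ["0x7C3812", "0x2E"]]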